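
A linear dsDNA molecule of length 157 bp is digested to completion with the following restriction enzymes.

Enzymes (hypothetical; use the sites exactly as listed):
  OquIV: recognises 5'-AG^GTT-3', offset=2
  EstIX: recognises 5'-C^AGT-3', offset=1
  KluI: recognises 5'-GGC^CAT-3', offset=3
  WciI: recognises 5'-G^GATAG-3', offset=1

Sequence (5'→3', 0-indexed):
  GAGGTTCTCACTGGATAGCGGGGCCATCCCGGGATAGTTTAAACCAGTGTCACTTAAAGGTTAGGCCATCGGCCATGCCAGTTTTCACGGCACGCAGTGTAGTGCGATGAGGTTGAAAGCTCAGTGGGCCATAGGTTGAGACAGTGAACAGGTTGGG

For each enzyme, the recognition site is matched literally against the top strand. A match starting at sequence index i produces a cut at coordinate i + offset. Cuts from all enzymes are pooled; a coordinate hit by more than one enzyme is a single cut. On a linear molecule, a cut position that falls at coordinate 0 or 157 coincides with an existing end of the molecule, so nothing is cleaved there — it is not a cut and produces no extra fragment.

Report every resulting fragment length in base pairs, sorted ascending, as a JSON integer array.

[3,5,6,6,7,7,7,8,8,9,10,11,11,13,14,16,16]

Site scan:
  OquIV AGGTT/2: at [1, 57, 109, 132, 149] ⇒ [3, 59, 111, 134, 151]
  EstIX CAGT/1: at [44, 78, 94, 121, 141] ⇒ [45, 79, 95, 122, 142]
  KluI GGCCAT/3: at [21, 63, 70, 126] ⇒ [24, 66, 73, 129]
  WciI GGATAG/1: at [12, 31] ⇒ [13, 32]

All cut coordinates (distinct, sorted): [3, 13, 24, 32, 45, 59, 66, 73, 79, 95, 111, 122, 129, 134, 142, 151]

Fragment lengths:
  [0,3): 3 bp
  [3,13): 10 bp
  [13,24): 11 bp
  [24,32): 8 bp
  [32,45): 13 bp
  [45,59): 14 bp
  [59,66): 7 bp
  [66,73): 7 bp
  [73,79): 6 bp
  [79,95): 16 bp
  [95,111): 16 bp
  [111,122): 11 bp
  [122,129): 7 bp
  [129,134): 5 bp
  [134,142): 8 bp
  [142,151): 9 bp
  [151,157): 6 bp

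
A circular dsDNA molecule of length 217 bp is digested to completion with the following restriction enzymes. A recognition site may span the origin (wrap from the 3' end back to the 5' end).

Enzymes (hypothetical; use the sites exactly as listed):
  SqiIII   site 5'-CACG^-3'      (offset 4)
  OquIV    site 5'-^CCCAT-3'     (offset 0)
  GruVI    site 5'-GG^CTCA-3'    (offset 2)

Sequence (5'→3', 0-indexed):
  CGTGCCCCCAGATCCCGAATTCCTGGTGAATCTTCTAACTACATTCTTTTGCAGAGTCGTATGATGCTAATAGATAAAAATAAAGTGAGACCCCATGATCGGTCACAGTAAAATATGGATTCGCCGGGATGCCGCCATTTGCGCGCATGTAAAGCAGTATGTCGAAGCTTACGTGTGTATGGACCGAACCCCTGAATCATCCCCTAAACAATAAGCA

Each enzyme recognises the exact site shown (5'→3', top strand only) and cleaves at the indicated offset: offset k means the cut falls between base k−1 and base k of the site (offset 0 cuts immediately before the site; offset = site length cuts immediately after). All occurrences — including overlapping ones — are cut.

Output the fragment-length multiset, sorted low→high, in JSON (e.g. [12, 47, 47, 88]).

[89,128]

Per-enzyme occurrences:
  SqiIII (CACG, off=4): starts [215] → cuts [2]
  OquIV (CCCAT, off=0): starts [91] → cuts [91]
  GruVI (GGCTCA, off=2): no sites

Pooled cuts: [2, 91]

Fragment lengths:
  2→91: 89 bp
  91→2 (wrap): 217-91+2 = 128 bp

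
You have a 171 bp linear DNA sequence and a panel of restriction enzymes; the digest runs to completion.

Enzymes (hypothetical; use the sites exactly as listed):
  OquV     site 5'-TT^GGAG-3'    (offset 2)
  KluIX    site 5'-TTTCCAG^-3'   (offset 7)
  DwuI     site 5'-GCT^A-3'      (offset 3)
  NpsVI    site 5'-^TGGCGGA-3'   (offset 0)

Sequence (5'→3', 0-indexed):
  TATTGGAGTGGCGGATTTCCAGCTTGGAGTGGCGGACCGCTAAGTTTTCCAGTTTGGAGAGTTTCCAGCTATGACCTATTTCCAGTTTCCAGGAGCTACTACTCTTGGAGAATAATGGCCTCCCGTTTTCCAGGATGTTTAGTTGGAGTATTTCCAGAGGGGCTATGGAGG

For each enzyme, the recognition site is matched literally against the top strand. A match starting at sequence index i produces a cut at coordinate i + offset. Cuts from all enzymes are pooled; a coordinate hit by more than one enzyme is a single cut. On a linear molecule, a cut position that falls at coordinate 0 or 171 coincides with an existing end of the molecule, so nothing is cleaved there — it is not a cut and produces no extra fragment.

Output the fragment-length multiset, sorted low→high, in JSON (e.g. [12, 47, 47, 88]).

[2,3,3,4,4,4,5,7,7,7,9,11,11,12,13,13,14,15,27]

Scan for sites:
  OquV TTGGAG/2: at [2, 23, 53, 104, 142] ⇒ [4, 25, 55, 106, 144]
  KluIX TTTCCAG/7: at [15, 45, 61, 78, 85, 126, 150] ⇒ [22, 52, 68, 85, 92, 133, 157]
  DwuI GCTA/3: at [38, 67, 94, 161] ⇒ [41, 70, 97, 164]
  NpsVI TGGCGGA/0: at [8, 29] ⇒ [8, 29]

All cut coordinates (distinct, sorted): [4, 8, 22, 25, 29, 41, 52, 55, 68, 70, 85, 92, 97, 106, 133, 144, 157, 164]

Fragment lengths:
  [0,4): 4 bp
  [4,8): 4 bp
  [8,22): 14 bp
  [22,25): 3 bp
  [25,29): 4 bp
  [29,41): 12 bp
  [41,52): 11 bp
  [52,55): 3 bp
  [55,68): 13 bp
  [68,70): 2 bp
  [70,85): 15 bp
  [85,92): 7 bp
  [92,97): 5 bp
  [97,106): 9 bp
  [106,133): 27 bp
  [133,144): 11 bp
  [144,157): 13 bp
  [157,164): 7 bp
  [164,171): 7 bp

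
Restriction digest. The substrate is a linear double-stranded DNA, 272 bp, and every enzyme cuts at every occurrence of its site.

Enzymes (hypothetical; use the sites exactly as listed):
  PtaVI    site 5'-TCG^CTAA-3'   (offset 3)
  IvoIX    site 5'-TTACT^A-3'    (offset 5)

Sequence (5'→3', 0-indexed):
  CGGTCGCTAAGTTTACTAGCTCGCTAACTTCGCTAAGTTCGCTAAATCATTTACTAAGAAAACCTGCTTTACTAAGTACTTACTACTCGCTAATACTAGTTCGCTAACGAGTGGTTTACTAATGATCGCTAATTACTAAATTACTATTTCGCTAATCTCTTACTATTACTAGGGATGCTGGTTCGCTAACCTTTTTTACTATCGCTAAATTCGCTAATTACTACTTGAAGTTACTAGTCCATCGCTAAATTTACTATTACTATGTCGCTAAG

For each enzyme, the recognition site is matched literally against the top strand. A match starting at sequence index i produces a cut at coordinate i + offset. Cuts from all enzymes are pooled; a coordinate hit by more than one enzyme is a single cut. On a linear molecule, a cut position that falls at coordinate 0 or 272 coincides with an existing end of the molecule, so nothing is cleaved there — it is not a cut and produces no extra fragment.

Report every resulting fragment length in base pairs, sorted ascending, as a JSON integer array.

[4,5,5,6,6,6,6,6,6,8,8,9,9,9,9,9,9,11,11,11,13,13,14,14,15,15,17,18]

Scan for sites:
  PtaVI TCGCTAA/3: at [3, 20, 29, 38, 86, 100, 125, 148, 182, 201, 210, 241, 264] ⇒ [6, 23, 32, 41, 89, 103, 128, 151, 185, 204, 213, 244, 267]
  IvoIX TTACTA/5: at [12, 50, 68, 79, 115, 132, 140, 159, 165, 195, 217, 230, 250, 256] ⇒ [17, 55, 73, 84, 120, 137, 145, 164, 170, 200, 222, 235, 255, 261]

Pooled cuts: [6, 17, 23, 32, 41, 55, 73, 84, 89, 103, 120, 128, 137, 145, 151, 164, 170, 185, 200, 204, 213, 222, 235, 244, 255, 261, 267]

Fragments:
  [0,6): 6 bp
  [6,17): 11 bp
  [17,23): 6 bp
  [23,32): 9 bp
  [32,41): 9 bp
  [41,55): 14 bp
  [55,73): 18 bp
  [73,84): 11 bp
  [84,89): 5 bp
  [89,103): 14 bp
  [103,120): 17 bp
  [120,128): 8 bp
  [128,137): 9 bp
  [137,145): 8 bp
  [145,151): 6 bp
  [151,164): 13 bp
  [164,170): 6 bp
  [170,185): 15 bp
  [185,200): 15 bp
  [200,204): 4 bp
  [204,213): 9 bp
  [213,222): 9 bp
  [222,235): 13 bp
  [235,244): 9 bp
  [244,255): 11 bp
  [255,261): 6 bp
  [261,267): 6 bp
  [267,272): 5 bp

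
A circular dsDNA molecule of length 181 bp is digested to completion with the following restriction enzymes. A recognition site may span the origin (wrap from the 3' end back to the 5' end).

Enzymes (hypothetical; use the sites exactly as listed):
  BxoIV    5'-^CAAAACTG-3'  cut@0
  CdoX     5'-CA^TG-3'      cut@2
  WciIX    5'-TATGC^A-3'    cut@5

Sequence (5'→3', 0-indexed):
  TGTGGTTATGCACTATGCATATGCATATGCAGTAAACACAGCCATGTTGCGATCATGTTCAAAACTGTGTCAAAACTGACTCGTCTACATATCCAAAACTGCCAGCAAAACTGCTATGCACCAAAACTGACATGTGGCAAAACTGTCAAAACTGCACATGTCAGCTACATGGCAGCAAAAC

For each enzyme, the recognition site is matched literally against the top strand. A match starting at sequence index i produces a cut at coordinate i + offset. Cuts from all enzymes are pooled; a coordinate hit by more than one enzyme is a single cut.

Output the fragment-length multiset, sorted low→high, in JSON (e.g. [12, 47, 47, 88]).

[2,4,5,6,6,6,7,9,11,11,11,11,12,12,14,14,17,23]

Scan for sites:
  BxoIV CAAAACTG/0: at [59, 70, 93, 105, 121, 137, 146, 175] ⇒ [59, 70, 93, 105, 121, 137, 146, 175]
  CdoX CATG/2: at [42, 53, 130, 156, 167] ⇒ [44, 55, 132, 158, 169]
  WciIX TATGCA/5: at [6, 13, 19, 25, 114] ⇒ [11, 18, 24, 30, 119]

All cut coordinates (distinct, sorted): [11, 18, 24, 30, 44, 55, 59, 70, 93, 105, 119, 121, 132, 137, 146, 158, 169, 175]

Fragments:
  11→18: 7 bp
  18→24: 6 bp
  24→30: 6 bp
  30→44: 14 bp
  44→55: 11 bp
  55→59: 4 bp
  59→70: 11 bp
  70→93: 23 bp
  93→105: 12 bp
  105→119: 14 bp
  119→121: 2 bp
  121→132: 11 bp
  132→137: 5 bp
  137→146: 9 bp
  146→158: 12 bp
  158→169: 11 bp
  169→175: 6 bp
  175→11 (wrap): 181-175+11 = 17 bp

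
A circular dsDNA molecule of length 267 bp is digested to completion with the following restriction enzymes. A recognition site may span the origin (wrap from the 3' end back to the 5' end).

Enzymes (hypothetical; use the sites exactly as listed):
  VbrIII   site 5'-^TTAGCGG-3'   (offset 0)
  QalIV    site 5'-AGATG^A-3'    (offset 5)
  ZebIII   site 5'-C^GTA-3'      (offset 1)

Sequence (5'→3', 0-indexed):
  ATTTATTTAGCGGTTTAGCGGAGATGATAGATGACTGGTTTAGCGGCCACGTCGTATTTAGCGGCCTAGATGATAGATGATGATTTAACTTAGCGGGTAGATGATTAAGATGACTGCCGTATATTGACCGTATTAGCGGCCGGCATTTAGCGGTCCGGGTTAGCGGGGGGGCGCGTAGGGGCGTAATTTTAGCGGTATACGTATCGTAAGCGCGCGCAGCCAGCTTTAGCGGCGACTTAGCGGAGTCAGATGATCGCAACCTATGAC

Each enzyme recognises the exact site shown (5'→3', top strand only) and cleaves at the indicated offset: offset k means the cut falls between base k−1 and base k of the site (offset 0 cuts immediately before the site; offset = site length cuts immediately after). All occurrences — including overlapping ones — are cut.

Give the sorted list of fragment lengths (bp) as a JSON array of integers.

Site scan:
  VbrIII (TTAGCGG, off=0): starts [6, 14, 39, 57, 89, 132, 146, 159, 188, 225, 236] → cuts [6, 14, 39, 57, 89, 132, 146, 159, 188, 225, 236]
  QalIV (AGATGA, off=5): starts [21, 28, 67, 74, 98, 107, 247] → cuts [26, 33, 72, 79, 103, 112, 252]
  ZebIII (CGTA, off=1): starts [52, 117, 128, 173, 181, 199, 204] → cuts [53, 118, 129, 174, 182, 200, 205]

All cut coordinates (distinct, sorted): [6, 14, 26, 33, 39, 53, 57, 72, 79, 89, 103, 112, 118, 129, 132, 146, 159, 174, 182, 188, 200, 205, 225, 236, 252]

Fragment lengths:
  6→14: 8 bp
  14→26: 12 bp
  26→33: 7 bp
  33→39: 6 bp
  39→53: 14 bp
  53→57: 4 bp
  57→72: 15 bp
  72→79: 7 bp
  79→89: 10 bp
  89→103: 14 bp
  103→112: 9 bp
  112→118: 6 bp
  118→129: 11 bp
  129→132: 3 bp
  132→146: 14 bp
  146→159: 13 bp
  159→174: 15 bp
  174→182: 8 bp
  182→188: 6 bp
  188→200: 12 bp
  200→205: 5 bp
  205→225: 20 bp
  225→236: 11 bp
  236→252: 16 bp
  252→6 (wrap): 267-252+6 = 21 bp

[3,4,5,6,6,6,7,7,8,8,9,10,11,11,12,12,13,14,14,14,15,15,16,20,21]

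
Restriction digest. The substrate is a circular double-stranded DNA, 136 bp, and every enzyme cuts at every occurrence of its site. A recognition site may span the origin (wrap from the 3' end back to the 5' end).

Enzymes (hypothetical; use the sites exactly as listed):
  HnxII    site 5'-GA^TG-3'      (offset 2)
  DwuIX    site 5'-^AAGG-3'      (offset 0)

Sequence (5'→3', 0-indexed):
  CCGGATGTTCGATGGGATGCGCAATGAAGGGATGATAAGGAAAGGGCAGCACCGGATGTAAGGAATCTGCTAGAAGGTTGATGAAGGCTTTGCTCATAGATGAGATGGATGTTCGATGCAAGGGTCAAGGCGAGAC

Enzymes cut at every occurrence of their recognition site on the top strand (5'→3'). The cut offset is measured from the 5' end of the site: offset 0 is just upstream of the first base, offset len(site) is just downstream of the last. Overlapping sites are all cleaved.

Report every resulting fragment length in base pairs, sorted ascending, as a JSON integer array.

[2,3,3,4,4,5,5,5,6,7,7,7,8,9,14,15,15,17]

Scan for sites:
  HnxII (GATG, off=2): starts [3, 10, 15, 30, 54, 79, 98, 103, 107, 114] → cuts [5, 12, 17, 32, 56, 81, 100, 105, 109, 116]
  DwuIX (AAGG, off=0): starts [26, 36, 41, 59, 73, 83, 119, 126] → cuts [26, 36, 41, 59, 73, 83, 119, 126]

Pooled cuts: [5, 12, 17, 26, 32, 36, 41, 56, 59, 73, 81, 83, 100, 105, 109, 116, 119, 126]

Fragment lengths:
  5→12: 7 bp
  12→17: 5 bp
  17→26: 9 bp
  26→32: 6 bp
  32→36: 4 bp
  36→41: 5 bp
  41→56: 15 bp
  56→59: 3 bp
  59→73: 14 bp
  73→81: 8 bp
  81→83: 2 bp
  83→100: 17 bp
  100→105: 5 bp
  105→109: 4 bp
  109→116: 7 bp
  116→119: 3 bp
  119→126: 7 bp
  126→5 (wrap): 136-126+5 = 15 bp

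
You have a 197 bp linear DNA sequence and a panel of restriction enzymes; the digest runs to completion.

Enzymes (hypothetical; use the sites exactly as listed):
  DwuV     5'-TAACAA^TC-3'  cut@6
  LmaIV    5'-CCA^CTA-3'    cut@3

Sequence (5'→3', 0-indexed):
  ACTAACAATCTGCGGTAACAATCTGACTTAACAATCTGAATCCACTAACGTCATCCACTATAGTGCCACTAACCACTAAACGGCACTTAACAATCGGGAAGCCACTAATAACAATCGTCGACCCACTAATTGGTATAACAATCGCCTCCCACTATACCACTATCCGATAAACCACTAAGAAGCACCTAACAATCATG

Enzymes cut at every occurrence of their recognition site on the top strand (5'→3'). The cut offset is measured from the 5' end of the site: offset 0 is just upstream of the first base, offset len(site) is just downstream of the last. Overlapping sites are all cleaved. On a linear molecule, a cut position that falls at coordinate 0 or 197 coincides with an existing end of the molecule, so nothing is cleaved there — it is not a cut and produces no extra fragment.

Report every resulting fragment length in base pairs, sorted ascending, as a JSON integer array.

Scan for sites:
  DwuV (TAACAATC, off=6): starts [2, 15, 28, 87, 108, 135, 186] → cuts [8, 21, 34, 93, 114, 141, 192]
  LmaIV (CCACTA, off=3): starts [41, 54, 65, 72, 101, 122, 148, 156, 171] → cuts [44, 57, 68, 75, 104, 125, 151, 159, 174]

All cut coordinates (distinct, sorted): [8, 21, 34, 44, 57, 68, 75, 93, 104, 114, 125, 141, 151, 159, 174, 192]

Fragment lengths:
  [0,8): 8 bp
  [8,21): 13 bp
  [21,34): 13 bp
  [34,44): 10 bp
  [44,57): 13 bp
  [57,68): 11 bp
  [68,75): 7 bp
  [75,93): 18 bp
  [93,104): 11 bp
  [104,114): 10 bp
  [114,125): 11 bp
  [125,141): 16 bp
  [141,151): 10 bp
  [151,159): 8 bp
  [159,174): 15 bp
  [174,192): 18 bp
  [192,197): 5 bp

[5,7,8,8,10,10,10,11,11,11,13,13,13,15,16,18,18]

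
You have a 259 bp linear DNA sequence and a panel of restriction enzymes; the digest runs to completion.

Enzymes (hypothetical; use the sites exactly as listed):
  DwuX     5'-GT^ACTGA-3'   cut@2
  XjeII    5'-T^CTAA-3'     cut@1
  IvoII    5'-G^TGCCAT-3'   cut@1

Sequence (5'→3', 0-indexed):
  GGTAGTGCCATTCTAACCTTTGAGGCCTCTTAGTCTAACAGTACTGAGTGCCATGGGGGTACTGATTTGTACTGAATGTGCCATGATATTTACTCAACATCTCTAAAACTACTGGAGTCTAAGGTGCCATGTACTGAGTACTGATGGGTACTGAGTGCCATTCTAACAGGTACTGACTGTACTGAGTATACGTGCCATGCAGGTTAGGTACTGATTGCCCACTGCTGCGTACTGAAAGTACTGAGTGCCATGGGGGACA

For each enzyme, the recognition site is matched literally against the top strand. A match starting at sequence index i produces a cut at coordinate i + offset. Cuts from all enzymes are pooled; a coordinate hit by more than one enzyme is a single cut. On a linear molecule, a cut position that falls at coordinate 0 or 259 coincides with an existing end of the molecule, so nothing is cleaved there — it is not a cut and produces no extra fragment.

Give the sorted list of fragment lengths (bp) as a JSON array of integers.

Site scan:
  DwuX (GTACTGA, off=2): starts [40, 58, 68, 130, 137, 147, 169, 178, 207, 228, 237] → cuts [42, 60, 70, 132, 139, 149, 171, 180, 209, 230, 239]
  XjeII (TCTAA, off=1): starts [11, 33, 101, 117, 161] → cuts [12, 34, 102, 118, 162]
  IvoII (GTGCCAT, off=1): starts [4, 47, 77, 123, 154, 191, 244] → cuts [5, 48, 78, 124, 155, 192, 245]

All cut coordinates (distinct, sorted): [5, 12, 34, 42, 48, 60, 70, 78, 102, 118, 124, 132, 139, 149, 155, 162, 171, 180, 192, 209, 230, 239, 245]

Fragment lengths:
  [0,5): 5 bp
  [5,12): 7 bp
  [12,34): 22 bp
  [34,42): 8 bp
  [42,48): 6 bp
  [48,60): 12 bp
  [60,70): 10 bp
  [70,78): 8 bp
  [78,102): 24 bp
  [102,118): 16 bp
  [118,124): 6 bp
  [124,132): 8 bp
  [132,139): 7 bp
  [139,149): 10 bp
  [149,155): 6 bp
  [155,162): 7 bp
  [162,171): 9 bp
  [171,180): 9 bp
  [180,192): 12 bp
  [192,209): 17 bp
  [209,230): 21 bp
  [230,239): 9 bp
  [239,245): 6 bp
  [245,259): 14 bp

[5,6,6,6,6,7,7,7,8,8,8,9,9,9,10,10,12,12,14,16,17,21,22,24]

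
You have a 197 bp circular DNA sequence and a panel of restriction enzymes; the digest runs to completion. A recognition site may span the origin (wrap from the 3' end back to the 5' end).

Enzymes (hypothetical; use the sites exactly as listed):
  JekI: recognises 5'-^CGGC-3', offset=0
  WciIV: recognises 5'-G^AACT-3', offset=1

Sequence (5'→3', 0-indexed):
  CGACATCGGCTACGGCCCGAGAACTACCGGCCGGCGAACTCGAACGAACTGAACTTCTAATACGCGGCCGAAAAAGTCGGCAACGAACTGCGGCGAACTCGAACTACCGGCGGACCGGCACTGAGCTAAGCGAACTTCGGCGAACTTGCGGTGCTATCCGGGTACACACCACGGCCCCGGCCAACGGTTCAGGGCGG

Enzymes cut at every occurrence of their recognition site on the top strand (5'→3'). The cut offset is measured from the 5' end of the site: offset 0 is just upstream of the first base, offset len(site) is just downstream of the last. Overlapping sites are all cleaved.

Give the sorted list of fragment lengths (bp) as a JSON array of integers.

Per-enzyme occurrences:
  JekI (CGGC, off=0): starts [6, 12, 27, 31, 64, 77, 90, 107, 115, 137, 171, 177, 194] → cuts [6, 12, 27, 31, 64, 77, 90, 107, 115, 137, 171, 177, 194]
  WciIV (GAACT, off=1): starts [20, 35, 45, 50, 84, 94, 100, 131, 141] → cuts [21, 36, 46, 51, 85, 95, 101, 132, 142]

Pooled cuts: [6, 12, 21, 27, 31, 36, 46, 51, 64, 77, 85, 90, 95, 101, 107, 115, 132, 137, 142, 171, 177, 194]

Fragment lengths:
  6→12: 6 bp
  12→21: 9 bp
  21→27: 6 bp
  27→31: 4 bp
  31→36: 5 bp
  36→46: 10 bp
  46→51: 5 bp
  51→64: 13 bp
  64→77: 13 bp
  77→85: 8 bp
  85→90: 5 bp
  90→95: 5 bp
  95→101: 6 bp
  101→107: 6 bp
  107→115: 8 bp
  115→132: 17 bp
  132→137: 5 bp
  137→142: 5 bp
  142→171: 29 bp
  171→177: 6 bp
  177→194: 17 bp
  194→6 (wrap): 197-194+6 = 9 bp

[4,5,5,5,5,5,5,6,6,6,6,6,8,8,9,9,10,13,13,17,17,29]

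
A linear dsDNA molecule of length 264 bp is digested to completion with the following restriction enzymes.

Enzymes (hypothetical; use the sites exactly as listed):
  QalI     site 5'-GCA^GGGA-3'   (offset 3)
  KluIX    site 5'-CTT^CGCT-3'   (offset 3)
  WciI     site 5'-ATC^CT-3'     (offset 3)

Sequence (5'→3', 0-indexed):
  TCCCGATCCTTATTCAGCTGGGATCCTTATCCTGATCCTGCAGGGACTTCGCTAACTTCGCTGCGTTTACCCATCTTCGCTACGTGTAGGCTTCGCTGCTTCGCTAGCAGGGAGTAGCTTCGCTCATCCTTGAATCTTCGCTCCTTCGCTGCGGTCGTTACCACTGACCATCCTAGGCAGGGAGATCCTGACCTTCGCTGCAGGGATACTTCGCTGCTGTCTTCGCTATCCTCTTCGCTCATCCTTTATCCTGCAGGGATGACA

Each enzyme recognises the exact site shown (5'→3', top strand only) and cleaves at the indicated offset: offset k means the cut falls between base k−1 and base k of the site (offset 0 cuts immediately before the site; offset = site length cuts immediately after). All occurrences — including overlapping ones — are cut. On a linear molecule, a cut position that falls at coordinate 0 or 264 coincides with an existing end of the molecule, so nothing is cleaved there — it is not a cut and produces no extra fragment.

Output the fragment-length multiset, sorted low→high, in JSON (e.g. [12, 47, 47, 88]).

Site scan:
  QalI (GCAGGGA, off=3): starts [39, 106, 176, 199, 252] → cuts [42, 109, 179, 202, 255]
  KluIX (CTTCGCT, off=3): starts [46, 55, 74, 90, 98, 117, 135, 143, 192, 208, 220, 232] → cuts [49, 58, 77, 93, 101, 120, 138, 146, 195, 211, 223, 235]
  WciI (ATCCT, off=3): starts [5, 22, 28, 34, 125, 169, 184, 227, 240, 247] → cuts [8, 25, 31, 37, 128, 172, 187, 230, 243, 250]

All cut coordinates (distinct, sorted): [8, 25, 31, 37, 42, 49, 58, 77, 93, 101, 109, 120, 128, 138, 146, 172, 179, 187, 195, 202, 211, 223, 230, 235, 243, 250, 255]

Fragment lengths:
  [0,8): 8 bp
  [8,25): 17 bp
  [25,31): 6 bp
  [31,37): 6 bp
  [37,42): 5 bp
  [42,49): 7 bp
  [49,58): 9 bp
  [58,77): 19 bp
  [77,93): 16 bp
  [93,101): 8 bp
  [101,109): 8 bp
  [109,120): 11 bp
  [120,128): 8 bp
  [128,138): 10 bp
  [138,146): 8 bp
  [146,172): 26 bp
  [172,179): 7 bp
  [179,187): 8 bp
  [187,195): 8 bp
  [195,202): 7 bp
  [202,211): 9 bp
  [211,223): 12 bp
  [223,230): 7 bp
  [230,235): 5 bp
  [235,243): 8 bp
  [243,250): 7 bp
  [250,255): 5 bp
  [255,264): 9 bp

[5,5,5,6,6,7,7,7,7,7,8,8,8,8,8,8,8,8,9,9,9,10,11,12,16,17,19,26]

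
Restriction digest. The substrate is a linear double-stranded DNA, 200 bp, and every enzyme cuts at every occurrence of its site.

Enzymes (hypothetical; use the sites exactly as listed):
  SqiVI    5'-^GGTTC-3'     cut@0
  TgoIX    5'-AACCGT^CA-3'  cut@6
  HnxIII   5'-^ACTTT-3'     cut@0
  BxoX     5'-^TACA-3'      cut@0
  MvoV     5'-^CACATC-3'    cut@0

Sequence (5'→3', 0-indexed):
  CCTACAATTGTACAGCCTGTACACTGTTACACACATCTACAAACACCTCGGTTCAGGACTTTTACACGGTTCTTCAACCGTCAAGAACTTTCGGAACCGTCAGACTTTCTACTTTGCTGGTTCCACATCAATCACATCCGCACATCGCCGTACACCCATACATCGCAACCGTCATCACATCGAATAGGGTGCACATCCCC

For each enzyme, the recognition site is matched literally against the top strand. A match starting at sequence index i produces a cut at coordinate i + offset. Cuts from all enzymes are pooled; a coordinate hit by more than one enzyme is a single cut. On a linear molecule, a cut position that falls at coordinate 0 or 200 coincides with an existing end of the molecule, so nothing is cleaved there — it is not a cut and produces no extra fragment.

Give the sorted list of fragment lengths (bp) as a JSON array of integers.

Per-enzyme occurrences:
  SqiVI (GGTTC, off=0): starts [49, 67, 118] → cuts [49, 67, 118]
  TgoIX (AACCGTCA, off=6): starts [75, 94, 166] → cuts [81, 100, 172]
  HnxIII (ACTTT, off=0): starts [57, 86, 103, 110] → cuts [57, 86, 103, 110]
  BxoX (TACA, off=0): starts [2, 10, 19, 27, 37, 62, 150, 158] → cuts [2, 10, 19, 27, 37, 62, 150, 158]
  MvoV (CACATC, off=0): starts [31, 123, 132, 140, 175, 191] → cuts [31, 123, 132, 140, 175, 191]

Pooled cuts: [2, 10, 19, 27, 31, 37, 49, 57, 62, 67, 81, 86, 100, 103, 110, 118, 123, 132, 140, 150, 158, 172, 175, 191]

Fragment lengths:
  [0,2): 2 bp
  [2,10): 8 bp
  [10,19): 9 bp
  [19,27): 8 bp
  [27,31): 4 bp
  [31,37): 6 bp
  [37,49): 12 bp
  [49,57): 8 bp
  [57,62): 5 bp
  [62,67): 5 bp
  [67,81): 14 bp
  [81,86): 5 bp
  [86,100): 14 bp
  [100,103): 3 bp
  [103,110): 7 bp
  [110,118): 8 bp
  [118,123): 5 bp
  [123,132): 9 bp
  [132,140): 8 bp
  [140,150): 10 bp
  [150,158): 8 bp
  [158,172): 14 bp
  [172,175): 3 bp
  [175,191): 16 bp
  [191,200): 9 bp

[2,3,3,4,5,5,5,5,6,7,8,8,8,8,8,8,9,9,9,10,12,14,14,14,16]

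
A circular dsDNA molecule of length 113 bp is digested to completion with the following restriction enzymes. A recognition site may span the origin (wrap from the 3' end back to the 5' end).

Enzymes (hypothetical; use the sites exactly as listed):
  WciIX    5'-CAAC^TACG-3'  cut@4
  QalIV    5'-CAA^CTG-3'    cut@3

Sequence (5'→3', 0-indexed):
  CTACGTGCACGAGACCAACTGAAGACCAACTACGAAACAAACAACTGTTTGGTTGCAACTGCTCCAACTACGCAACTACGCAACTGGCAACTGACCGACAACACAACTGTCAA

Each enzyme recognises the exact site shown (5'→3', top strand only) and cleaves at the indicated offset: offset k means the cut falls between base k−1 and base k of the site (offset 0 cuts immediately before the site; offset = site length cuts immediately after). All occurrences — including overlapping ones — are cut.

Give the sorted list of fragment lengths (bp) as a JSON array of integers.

[7,7,8,8,10,12,14,14,16,17]

Per-enzyme occurrences:
  WciIX CAACTACG/4: at [26, 64, 72, 110] ⇒ [1, 30, 68, 76]
  QalIV CAACTG/3: at [15, 41, 55, 80, 87, 103] ⇒ [18, 44, 58, 83, 90, 106]

Pooled cuts: [1, 18, 30, 44, 58, 68, 76, 83, 90, 106]

Fragment lengths:
  1→18: 17 bp
  18→30: 12 bp
  30→44: 14 bp
  44→58: 14 bp
  58→68: 10 bp
  68→76: 8 bp
  76→83: 7 bp
  83→90: 7 bp
  90→106: 16 bp
  106→1 (wrap): 113-106+1 = 8 bp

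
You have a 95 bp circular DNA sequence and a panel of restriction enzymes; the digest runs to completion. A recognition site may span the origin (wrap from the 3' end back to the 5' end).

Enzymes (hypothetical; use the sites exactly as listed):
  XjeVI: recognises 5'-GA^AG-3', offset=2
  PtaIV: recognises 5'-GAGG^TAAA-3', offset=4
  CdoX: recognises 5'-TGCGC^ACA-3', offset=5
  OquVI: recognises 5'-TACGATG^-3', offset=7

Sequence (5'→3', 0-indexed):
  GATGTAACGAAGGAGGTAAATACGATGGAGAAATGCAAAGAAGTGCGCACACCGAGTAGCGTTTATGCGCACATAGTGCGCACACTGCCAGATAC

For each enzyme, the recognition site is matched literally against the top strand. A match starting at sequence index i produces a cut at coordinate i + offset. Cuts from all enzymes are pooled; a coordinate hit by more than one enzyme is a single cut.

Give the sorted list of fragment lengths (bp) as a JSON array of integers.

Site scan:
  XjeVI (GAAG, off=2): starts [8, 39] → cuts [10, 41]
  PtaIV (GAGGTAAA, off=4): starts [12] → cuts [16]
  CdoX (TGCGCACA, off=5): starts [43, 65, 76] → cuts [48, 70, 81]
  OquVI (TACGATG, off=7): starts [20, 92] → cuts [4, 27]

All cut coordinates (distinct, sorted): [4, 10, 16, 27, 41, 48, 70, 81]

Fragment lengths:
  4→10: 6 bp
  10→16: 6 bp
  16→27: 11 bp
  27→41: 14 bp
  41→48: 7 bp
  48→70: 22 bp
  70→81: 11 bp
  81→4 (wrap): 95-81+4 = 18 bp

[6,6,7,11,11,14,18,22]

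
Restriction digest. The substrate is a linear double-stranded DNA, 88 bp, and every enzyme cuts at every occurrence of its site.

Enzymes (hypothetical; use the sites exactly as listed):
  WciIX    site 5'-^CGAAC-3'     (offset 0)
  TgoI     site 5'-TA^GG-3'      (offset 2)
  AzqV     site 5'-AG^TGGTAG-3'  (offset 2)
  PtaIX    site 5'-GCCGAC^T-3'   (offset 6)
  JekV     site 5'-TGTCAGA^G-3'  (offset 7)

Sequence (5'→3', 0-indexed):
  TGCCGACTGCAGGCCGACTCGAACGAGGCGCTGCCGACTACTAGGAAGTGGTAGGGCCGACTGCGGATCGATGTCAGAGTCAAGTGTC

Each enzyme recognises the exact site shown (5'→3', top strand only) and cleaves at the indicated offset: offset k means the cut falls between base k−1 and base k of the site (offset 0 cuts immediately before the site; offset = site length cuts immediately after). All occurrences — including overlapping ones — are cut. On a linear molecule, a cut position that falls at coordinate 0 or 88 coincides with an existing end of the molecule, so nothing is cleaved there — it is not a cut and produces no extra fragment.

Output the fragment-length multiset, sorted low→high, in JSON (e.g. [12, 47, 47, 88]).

[1,5,5,5,7,8,10,11,17,19]

Site scan:
  WciIX CGAAC/0: at [19] ⇒ [19]
  TgoI TAGG/2: at [41, 51] ⇒ [43, 53]
  AzqV AGTGGTAG/2: at [46] ⇒ [48]
  PtaIX GCCGACT/6: at [1, 12, 32, 55] ⇒ [7, 18, 38, 61]
  JekV TGTCAGAG/7: at [71] ⇒ [78]

All cut coordinates (distinct, sorted): [7, 18, 19, 38, 43, 48, 53, 61, 78]

Fragments:
  [0,7): 7 bp
  [7,18): 11 bp
  [18,19): 1 bp
  [19,38): 19 bp
  [38,43): 5 bp
  [43,48): 5 bp
  [48,53): 5 bp
  [53,61): 8 bp
  [61,78): 17 bp
  [78,88): 10 bp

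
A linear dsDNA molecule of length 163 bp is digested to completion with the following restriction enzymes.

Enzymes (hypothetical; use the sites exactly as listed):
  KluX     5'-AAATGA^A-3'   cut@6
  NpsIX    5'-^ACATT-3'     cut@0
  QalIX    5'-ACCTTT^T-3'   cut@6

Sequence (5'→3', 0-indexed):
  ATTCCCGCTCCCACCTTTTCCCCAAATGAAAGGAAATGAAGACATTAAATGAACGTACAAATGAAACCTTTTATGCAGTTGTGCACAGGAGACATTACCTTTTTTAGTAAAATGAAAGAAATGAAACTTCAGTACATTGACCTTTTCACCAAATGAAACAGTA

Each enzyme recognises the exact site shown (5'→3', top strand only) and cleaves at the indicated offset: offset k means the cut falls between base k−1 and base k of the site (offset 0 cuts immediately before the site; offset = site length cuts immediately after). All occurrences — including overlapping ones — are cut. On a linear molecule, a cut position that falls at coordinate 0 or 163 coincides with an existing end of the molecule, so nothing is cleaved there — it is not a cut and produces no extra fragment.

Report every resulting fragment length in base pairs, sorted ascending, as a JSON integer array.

Per-enzyme occurrences:
  KluX AAATGAA/6: at [23, 33, 46, 58, 109, 118, 150] ⇒ [29, 39, 52, 64, 115, 124, 156]
  NpsIX ACATT/0: at [41, 91, 133] ⇒ [41, 91, 133]
  QalIX ACCTTTT/6: at [12, 65, 96, 139] ⇒ [18, 71, 102, 145]

Pooled cuts: [18, 29, 39, 41, 52, 64, 71, 91, 102, 115, 124, 133, 145, 156]

Fragments:
  [0,18): 18 bp
  [18,29): 11 bp
  [29,39): 10 bp
  [39,41): 2 bp
  [41,52): 11 bp
  [52,64): 12 bp
  [64,71): 7 bp
  [71,91): 20 bp
  [91,102): 11 bp
  [102,115): 13 bp
  [115,124): 9 bp
  [124,133): 9 bp
  [133,145): 12 bp
  [145,156): 11 bp
  [156,163): 7 bp

[2,7,7,9,9,10,11,11,11,11,12,12,13,18,20]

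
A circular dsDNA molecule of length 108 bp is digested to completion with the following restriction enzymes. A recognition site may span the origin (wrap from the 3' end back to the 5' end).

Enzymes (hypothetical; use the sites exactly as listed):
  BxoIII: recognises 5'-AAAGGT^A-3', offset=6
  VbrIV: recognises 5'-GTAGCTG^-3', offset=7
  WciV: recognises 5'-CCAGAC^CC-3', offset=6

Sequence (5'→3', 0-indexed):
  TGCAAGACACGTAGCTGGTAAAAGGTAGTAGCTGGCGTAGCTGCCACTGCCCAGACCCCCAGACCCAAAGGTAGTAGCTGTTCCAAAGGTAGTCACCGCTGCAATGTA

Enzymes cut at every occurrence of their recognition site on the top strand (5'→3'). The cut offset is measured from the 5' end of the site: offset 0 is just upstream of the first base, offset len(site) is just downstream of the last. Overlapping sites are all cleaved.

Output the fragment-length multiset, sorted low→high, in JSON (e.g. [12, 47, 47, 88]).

Per-enzyme occurrences:
  BxoIII (AAAGGTA, off=6): starts [20, 66, 84] → cuts [26, 72, 90]
  VbrIV (GTAGCTG, off=7): starts [10, 27, 36, 73] → cuts [17, 34, 43, 80]
  WciV (CCAGACCC, off=6): starts [50, 58] → cuts [56, 64]

All cut coordinates (distinct, sorted): [17, 26, 34, 43, 56, 64, 72, 80, 90]

Fragments:
  17→26: 9 bp
  26→34: 8 bp
  34→43: 9 bp
  43→56: 13 bp
  56→64: 8 bp
  64→72: 8 bp
  72→80: 8 bp
  80→90: 10 bp
  90→17 (wrap): 108-90+17 = 35 bp

[8,8,8,8,9,9,10,13,35]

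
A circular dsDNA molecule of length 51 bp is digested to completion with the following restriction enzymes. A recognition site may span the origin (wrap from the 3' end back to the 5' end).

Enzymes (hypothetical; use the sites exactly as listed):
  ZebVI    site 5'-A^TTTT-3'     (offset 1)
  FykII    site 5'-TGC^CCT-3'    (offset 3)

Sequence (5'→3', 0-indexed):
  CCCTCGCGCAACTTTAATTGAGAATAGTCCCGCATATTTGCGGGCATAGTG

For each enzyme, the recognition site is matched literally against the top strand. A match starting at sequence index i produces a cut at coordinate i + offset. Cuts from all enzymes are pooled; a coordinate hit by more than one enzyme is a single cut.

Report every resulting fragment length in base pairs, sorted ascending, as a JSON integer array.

Site scan:
  ZebVI (ATTTT, off=1): no sites
  FykII (TGCCCT, off=3): starts [49] → cuts [1]

Pooled cuts: [1]

Fragment lengths:
  1→1 (wrap): 51-1+1 = 51 bp

[51]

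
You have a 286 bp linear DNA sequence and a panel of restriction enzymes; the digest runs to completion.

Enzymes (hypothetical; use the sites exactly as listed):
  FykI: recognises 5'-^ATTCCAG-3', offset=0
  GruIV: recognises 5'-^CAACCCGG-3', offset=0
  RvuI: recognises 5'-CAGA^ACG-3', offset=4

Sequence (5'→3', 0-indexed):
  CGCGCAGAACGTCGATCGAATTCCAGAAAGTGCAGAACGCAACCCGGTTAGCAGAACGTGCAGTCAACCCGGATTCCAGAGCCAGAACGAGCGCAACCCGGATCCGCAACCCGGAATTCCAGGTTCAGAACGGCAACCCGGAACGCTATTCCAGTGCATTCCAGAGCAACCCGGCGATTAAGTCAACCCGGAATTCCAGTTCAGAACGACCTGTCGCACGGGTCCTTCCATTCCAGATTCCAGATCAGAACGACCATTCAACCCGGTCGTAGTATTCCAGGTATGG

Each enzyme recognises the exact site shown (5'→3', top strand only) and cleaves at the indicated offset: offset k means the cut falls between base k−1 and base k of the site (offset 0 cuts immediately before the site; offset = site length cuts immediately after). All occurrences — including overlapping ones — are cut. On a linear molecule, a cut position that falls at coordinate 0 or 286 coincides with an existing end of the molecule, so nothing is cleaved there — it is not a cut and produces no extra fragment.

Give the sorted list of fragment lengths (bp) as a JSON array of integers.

Site scan:
  FykI ATTCCAG/0: at [19, 72, 115, 147, 157, 192, 229, 236, 273] ⇒ [19, 72, 115, 147, 157, 192, 229, 236, 273]
  GruIV CAACCCGG/0: at [39, 64, 93, 106, 133, 166, 183, 258] ⇒ [39, 64, 93, 106, 133, 166, 183, 258]
  RvuI CAGAACG/4: at [4, 32, 51, 82, 125, 201, 245] ⇒ [8, 36, 55, 86, 129, 205, 249]

All cut coordinates (distinct, sorted): [8, 19, 36, 39, 55, 64, 72, 86, 93, 106, 115, 129, 133, 147, 157, 166, 183, 192, 205, 229, 236, 249, 258, 273]

Fragment lengths:
  [0,8): 8 bp
  [8,19): 11 bp
  [19,36): 17 bp
  [36,39): 3 bp
  [39,55): 16 bp
  [55,64): 9 bp
  [64,72): 8 bp
  [72,86): 14 bp
  [86,93): 7 bp
  [93,106): 13 bp
  [106,115): 9 bp
  [115,129): 14 bp
  [129,133): 4 bp
  [133,147): 14 bp
  [147,157): 10 bp
  [157,166): 9 bp
  [166,183): 17 bp
  [183,192): 9 bp
  [192,205): 13 bp
  [205,229): 24 bp
  [229,236): 7 bp
  [236,249): 13 bp
  [249,258): 9 bp
  [258,273): 15 bp
  [273,286): 13 bp

[3,4,7,7,8,8,9,9,9,9,9,10,11,13,13,13,13,14,14,14,15,16,17,17,24]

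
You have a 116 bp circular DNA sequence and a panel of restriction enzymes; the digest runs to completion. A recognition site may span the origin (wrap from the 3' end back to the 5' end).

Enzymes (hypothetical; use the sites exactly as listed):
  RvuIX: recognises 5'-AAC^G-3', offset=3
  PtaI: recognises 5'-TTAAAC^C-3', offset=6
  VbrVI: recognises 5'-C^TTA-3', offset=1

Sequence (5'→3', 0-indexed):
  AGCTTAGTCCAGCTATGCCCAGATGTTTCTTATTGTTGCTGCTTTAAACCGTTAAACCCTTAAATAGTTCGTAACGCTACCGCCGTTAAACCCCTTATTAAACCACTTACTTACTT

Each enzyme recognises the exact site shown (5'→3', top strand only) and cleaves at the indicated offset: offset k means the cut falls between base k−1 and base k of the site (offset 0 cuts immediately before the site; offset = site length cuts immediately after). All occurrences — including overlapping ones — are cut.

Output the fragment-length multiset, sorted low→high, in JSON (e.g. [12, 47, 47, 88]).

Scan for sites:
  RvuIX (AACG, off=3): starts [72] → cuts [75]
  PtaI (TTAAACC, off=6): starts [43, 51, 85, 97] → cuts [49, 57, 91, 103]
  VbrVI (CTTA, off=1): starts [2, 28, 58, 93, 105, 109, 113] → cuts [3, 29, 59, 94, 106, 110, 114]

Pooled cuts: [3, 29, 49, 57, 59, 75, 91, 94, 103, 106, 110, 114]

Fragment lengths:
  3→29: 26 bp
  29→49: 20 bp
  49→57: 8 bp
  57→59: 2 bp
  59→75: 16 bp
  75→91: 16 bp
  91→94: 3 bp
  94→103: 9 bp
  103→106: 3 bp
  106→110: 4 bp
  110→114: 4 bp
  114→3 (wrap): 116-114+3 = 5 bp

[2,3,3,4,4,5,8,9,16,16,20,26]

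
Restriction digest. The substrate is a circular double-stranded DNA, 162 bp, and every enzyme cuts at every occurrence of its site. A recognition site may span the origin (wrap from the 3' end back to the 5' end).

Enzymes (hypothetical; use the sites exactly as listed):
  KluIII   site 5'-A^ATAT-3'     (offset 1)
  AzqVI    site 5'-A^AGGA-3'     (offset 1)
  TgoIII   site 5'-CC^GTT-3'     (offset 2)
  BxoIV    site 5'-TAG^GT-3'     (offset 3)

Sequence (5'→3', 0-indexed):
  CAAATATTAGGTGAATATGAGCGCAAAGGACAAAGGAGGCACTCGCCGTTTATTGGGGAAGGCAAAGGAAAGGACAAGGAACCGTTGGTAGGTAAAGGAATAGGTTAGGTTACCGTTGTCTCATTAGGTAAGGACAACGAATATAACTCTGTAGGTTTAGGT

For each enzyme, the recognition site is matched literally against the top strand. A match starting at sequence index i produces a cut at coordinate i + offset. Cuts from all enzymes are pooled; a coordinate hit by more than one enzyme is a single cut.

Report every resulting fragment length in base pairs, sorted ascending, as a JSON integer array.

[3,4,4,5,5,5,6,6,6,7,7,7,8,8,10,12,13,14,14,18]

Scan for sites:
  KluIII AATAT/1: at [2, 13, 139] ⇒ [3, 14, 140]
  AzqVI AAGGA/1: at [25, 32, 64, 69, 75, 94, 129] ⇒ [26, 33, 65, 70, 76, 95, 130]
  TgoIII CCGTT/2: at [45, 81, 112] ⇒ [47, 83, 114]
  BxoIV TAGGT/3: at [7, 88, 100, 105, 124, 151, 157] ⇒ [10, 91, 103, 108, 127, 154, 160]

Pooled cuts: [3, 10, 14, 26, 33, 47, 65, 70, 76, 83, 91, 95, 103, 108, 114, 127, 130, 140, 154, 160]

Fragment lengths:
  3→10: 7 bp
  10→14: 4 bp
  14→26: 12 bp
  26→33: 7 bp
  33→47: 14 bp
  47→65: 18 bp
  65→70: 5 bp
  70→76: 6 bp
  76→83: 7 bp
  83→91: 8 bp
  91→95: 4 bp
  95→103: 8 bp
  103→108: 5 bp
  108→114: 6 bp
  114→127: 13 bp
  127→130: 3 bp
  130→140: 10 bp
  140→154: 14 bp
  154→160: 6 bp
  160→3 (wrap): 162-160+3 = 5 bp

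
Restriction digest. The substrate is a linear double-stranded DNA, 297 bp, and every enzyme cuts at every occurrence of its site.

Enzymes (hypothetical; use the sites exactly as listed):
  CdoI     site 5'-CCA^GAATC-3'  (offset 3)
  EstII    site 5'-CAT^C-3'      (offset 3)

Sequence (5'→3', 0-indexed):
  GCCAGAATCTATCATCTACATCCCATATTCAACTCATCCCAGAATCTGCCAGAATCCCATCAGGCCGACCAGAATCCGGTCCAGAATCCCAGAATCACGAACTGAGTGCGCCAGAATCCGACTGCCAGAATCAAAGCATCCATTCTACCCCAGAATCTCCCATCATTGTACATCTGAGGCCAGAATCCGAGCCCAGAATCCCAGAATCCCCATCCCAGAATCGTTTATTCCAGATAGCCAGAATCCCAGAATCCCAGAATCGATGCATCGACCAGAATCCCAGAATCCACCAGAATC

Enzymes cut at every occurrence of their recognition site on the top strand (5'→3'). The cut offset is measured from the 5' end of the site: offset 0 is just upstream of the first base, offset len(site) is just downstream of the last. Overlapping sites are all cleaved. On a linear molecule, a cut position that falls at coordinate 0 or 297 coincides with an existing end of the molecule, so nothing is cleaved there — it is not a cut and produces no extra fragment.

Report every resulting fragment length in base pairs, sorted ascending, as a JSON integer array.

[4,4,4,5,6,6,8,8,8,8,8,9,9,10,10,10,10,11,11,11,12,12,12,13,13,14,16,22,23]

Per-enzyme occurrences:
  CdoI CCAGAATC/3: at [1, 38, 48, 68, 80, 88, 110, 124, 149, 179, 192, 200, 214, 237, 245, 253, 271, 279, 289] ⇒ [4, 41, 51, 71, 83, 91, 113, 127, 152, 182, 195, 203, 217, 240, 248, 256, 274, 282, 292]
  EstII CATC/3: at [12, 18, 34, 57, 136, 160, 170, 210, 265] ⇒ [15, 21, 37, 60, 139, 163, 173, 213, 268]

All cut coordinates (distinct, sorted): [4, 15, 21, 37, 41, 51, 60, 71, 83, 91, 113, 127, 139, 152, 163, 173, 182, 195, 203, 213, 217, 240, 248, 256, 268, 274, 282, 292]

Fragment lengths:
  [0,4): 4 bp
  [4,15): 11 bp
  [15,21): 6 bp
  [21,37): 16 bp
  [37,41): 4 bp
  [41,51): 10 bp
  [51,60): 9 bp
  [60,71): 11 bp
  [71,83): 12 bp
  [83,91): 8 bp
  [91,113): 22 bp
  [113,127): 14 bp
  [127,139): 12 bp
  [139,152): 13 bp
  [152,163): 11 bp
  [163,173): 10 bp
  [173,182): 9 bp
  [182,195): 13 bp
  [195,203): 8 bp
  [203,213): 10 bp
  [213,217): 4 bp
  [217,240): 23 bp
  [240,248): 8 bp
  [248,256): 8 bp
  [256,268): 12 bp
  [268,274): 6 bp
  [274,282): 8 bp
  [282,292): 10 bp
  [292,297): 5 bp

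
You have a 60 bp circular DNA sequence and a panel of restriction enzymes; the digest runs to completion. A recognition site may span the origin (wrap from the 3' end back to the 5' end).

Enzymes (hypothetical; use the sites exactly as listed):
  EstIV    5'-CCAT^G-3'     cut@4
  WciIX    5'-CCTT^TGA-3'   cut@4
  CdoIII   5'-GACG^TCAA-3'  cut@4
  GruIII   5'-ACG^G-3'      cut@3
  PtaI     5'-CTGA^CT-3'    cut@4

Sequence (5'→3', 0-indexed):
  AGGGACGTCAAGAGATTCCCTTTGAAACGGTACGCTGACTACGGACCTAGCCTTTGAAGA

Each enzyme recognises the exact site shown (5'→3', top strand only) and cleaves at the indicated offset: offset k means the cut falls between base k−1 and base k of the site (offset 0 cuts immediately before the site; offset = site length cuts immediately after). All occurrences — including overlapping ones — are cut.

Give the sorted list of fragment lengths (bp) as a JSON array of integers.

Site scan:
  EstIV (CCATG, off=4): no sites
  WciIX (CCTTTGA, off=4): starts [18, 50] → cuts [22, 54]
  CdoIII (GACGTCAA, off=4): starts [3] → cuts [7]
  GruIII (ACGG, off=3): starts [26, 40] → cuts [29, 43]
  PtaI (CTGACT, off=4): starts [34] → cuts [38]

All cut coordinates (distinct, sorted): [7, 22, 29, 38, 43, 54]

Fragment lengths:
  7→22: 15 bp
  22→29: 7 bp
  29→38: 9 bp
  38→43: 5 bp
  43→54: 11 bp
  54→7 (wrap): 60-54+7 = 13 bp

[5,7,9,11,13,15]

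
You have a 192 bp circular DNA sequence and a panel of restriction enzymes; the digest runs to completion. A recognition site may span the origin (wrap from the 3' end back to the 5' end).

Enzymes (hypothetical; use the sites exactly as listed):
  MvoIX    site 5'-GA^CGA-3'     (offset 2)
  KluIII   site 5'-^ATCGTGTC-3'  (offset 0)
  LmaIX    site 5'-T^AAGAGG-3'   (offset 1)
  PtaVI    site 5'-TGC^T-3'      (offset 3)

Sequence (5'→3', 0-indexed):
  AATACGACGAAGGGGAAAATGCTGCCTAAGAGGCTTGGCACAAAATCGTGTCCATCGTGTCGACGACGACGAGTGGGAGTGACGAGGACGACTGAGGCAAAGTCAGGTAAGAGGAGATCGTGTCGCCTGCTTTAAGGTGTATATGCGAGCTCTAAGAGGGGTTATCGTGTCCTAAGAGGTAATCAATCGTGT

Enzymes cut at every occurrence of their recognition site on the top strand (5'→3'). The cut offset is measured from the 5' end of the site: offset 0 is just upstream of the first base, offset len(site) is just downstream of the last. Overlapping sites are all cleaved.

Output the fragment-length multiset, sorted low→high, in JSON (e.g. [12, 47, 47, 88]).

Site scan:
  MvoIX (GACGA, off=2): starts [5, 61, 64, 67, 80, 86] → cuts [7, 63, 66, 69, 82, 88]
  KluIII (ATCGTGTC, off=0): starts [44, 53, 116, 163] → cuts [44, 53, 116, 163]
  LmaIX (TAAGAGG, off=1): starts [26, 107, 152, 172] → cuts [27, 108, 153, 173]
  PtaVI (TGCT, off=3): starts [19, 127] → cuts [22, 130]

All cut coordinates (distinct, sorted): [7, 22, 27, 44, 53, 63, 66, 69, 82, 88, 108, 116, 130, 153, 163, 173]

Fragment lengths:
  7→22: 15 bp
  22→27: 5 bp
  27→44: 17 bp
  44→53: 9 bp
  53→63: 10 bp
  63→66: 3 bp
  66→69: 3 bp
  69→82: 13 bp
  82→88: 6 bp
  88→108: 20 bp
  108→116: 8 bp
  116→130: 14 bp
  130→153: 23 bp
  153→163: 10 bp
  163→173: 10 bp
  173→7 (wrap): 192-173+7 = 26 bp

[3,3,5,6,8,9,10,10,10,13,14,15,17,20,23,26]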